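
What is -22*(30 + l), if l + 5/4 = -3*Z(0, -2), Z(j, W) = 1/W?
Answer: -1331/2 ≈ -665.50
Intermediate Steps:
l = ¼ (l = -5/4 - 3/(-2) = -5/4 - 3*(-½) = -5/4 + 3/2 = ¼ ≈ 0.25000)
-22*(30 + l) = -22*(30 + ¼) = -22*121/4 = -1331/2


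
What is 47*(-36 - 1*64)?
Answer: -4700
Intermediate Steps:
47*(-36 - 1*64) = 47*(-36 - 64) = 47*(-100) = -4700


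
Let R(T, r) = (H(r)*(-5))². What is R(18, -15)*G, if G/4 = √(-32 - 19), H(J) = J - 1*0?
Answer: 22500*I*√51 ≈ 1.6068e+5*I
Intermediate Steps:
H(J) = J (H(J) = J + 0 = J)
G = 4*I*√51 (G = 4*√(-32 - 19) = 4*√(-51) = 4*(I*√51) = 4*I*√51 ≈ 28.566*I)
R(T, r) = 25*r² (R(T, r) = (r*(-5))² = (-5*r)² = 25*r²)
R(18, -15)*G = (25*(-15)²)*(4*I*√51) = (25*225)*(4*I*√51) = 5625*(4*I*√51) = 22500*I*√51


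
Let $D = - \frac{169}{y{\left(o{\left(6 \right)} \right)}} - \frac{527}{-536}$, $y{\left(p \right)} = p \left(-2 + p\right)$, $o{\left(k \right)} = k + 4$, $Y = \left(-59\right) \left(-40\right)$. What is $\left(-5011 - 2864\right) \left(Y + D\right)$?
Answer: $- \frac{19913586525}{1072} \approx -1.8576 \cdot 10^{7}$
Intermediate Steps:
$Y = 2360$
$o{\left(k \right)} = 4 + k$
$D = - \frac{6053}{5360}$ ($D = - \frac{169}{\left(4 + 6\right) \left(-2 + \left(4 + 6\right)\right)} - \frac{527}{-536} = - \frac{169}{10 \left(-2 + 10\right)} - - \frac{527}{536} = - \frac{169}{10 \cdot 8} + \frac{527}{536} = - \frac{169}{80} + \frac{527}{536} = - \frac{6053}{5360} \approx -1.1293$)
$\left(-5011 - 2864\right) \left(Y + D\right) = \left(-5011 - 2864\right) \left(2360 - \frac{6053}{5360}\right) = \left(-7875\right) \frac{12643547}{5360} = - \frac{19913586525}{1072}$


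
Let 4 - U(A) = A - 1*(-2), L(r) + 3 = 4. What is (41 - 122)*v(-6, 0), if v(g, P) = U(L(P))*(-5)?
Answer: 405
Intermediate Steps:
L(r) = 1 (L(r) = -3 + 4 = 1)
U(A) = 2 - A (U(A) = 4 - (A - 1*(-2)) = 4 - (A + 2) = 4 - (2 + A) = 4 + (-2 - A) = 2 - A)
v(g, P) = -5 (v(g, P) = (2 - 1*1)*(-5) = (2 - 1)*(-5) = 1*(-5) = -5)
(41 - 122)*v(-6, 0) = (41 - 122)*(-5) = -81*(-5) = 405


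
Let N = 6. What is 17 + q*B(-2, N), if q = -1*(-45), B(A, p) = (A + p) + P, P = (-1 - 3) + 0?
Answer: 17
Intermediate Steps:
P = -4 (P = -4 + 0 = -4)
B(A, p) = -4 + A + p (B(A, p) = (A + p) - 4 = -4 + A + p)
q = 45
17 + q*B(-2, N) = 17 + 45*(-4 - 2 + 6) = 17 + 45*0 = 17 + 0 = 17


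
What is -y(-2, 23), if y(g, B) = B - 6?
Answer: -17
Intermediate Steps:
y(g, B) = -6 + B
-y(-2, 23) = -(-6 + 23) = -1*17 = -17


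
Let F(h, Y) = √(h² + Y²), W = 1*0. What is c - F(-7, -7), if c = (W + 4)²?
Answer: 16 - 7*√2 ≈ 6.1005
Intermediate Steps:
W = 0
F(h, Y) = √(Y² + h²)
c = 16 (c = (0 + 4)² = 4² = 16)
c - F(-7, -7) = 16 - √((-7)² + (-7)²) = 16 - √(49 + 49) = 16 - √98 = 16 - 7*√2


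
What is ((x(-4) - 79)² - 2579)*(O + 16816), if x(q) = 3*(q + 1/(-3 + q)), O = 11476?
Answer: 8013114868/49 ≈ 1.6353e+8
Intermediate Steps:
x(q) = 3*q + 3/(-3 + q)
((x(-4) - 79)² - 2579)*(O + 16816) = ((3*(1 + (-4)² - 3*(-4))/(-3 - 4) - 79)² - 2579)*(11476 + 16816) = ((3*(1 + 16 + 12)/(-7) - 79)² - 2579)*28292 = ((3*(-⅐)*29 - 79)² - 2579)*28292 = ((-87/7 - 79)² - 2579)*28292 = ((-640/7)² - 2579)*28292 = (409600/49 - 2579)*28292 = (283229/49)*28292 = 8013114868/49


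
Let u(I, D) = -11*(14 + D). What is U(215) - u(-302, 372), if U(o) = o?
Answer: 4461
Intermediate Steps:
u(I, D) = -154 - 11*D
U(215) - u(-302, 372) = 215 - (-154 - 11*372) = 215 - (-154 - 4092) = 215 - 1*(-4246) = 215 + 4246 = 4461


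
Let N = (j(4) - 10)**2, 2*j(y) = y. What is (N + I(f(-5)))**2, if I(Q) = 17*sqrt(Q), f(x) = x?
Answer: 2651 + 2176*I*sqrt(5) ≈ 2651.0 + 4865.7*I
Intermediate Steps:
j(y) = y/2
N = 64 (N = ((1/2)*4 - 10)**2 = (2 - 10)**2 = (-8)**2 = 64)
(N + I(f(-5)))**2 = (64 + 17*sqrt(-5))**2 = (64 + 17*(I*sqrt(5)))**2 = (64 + 17*I*sqrt(5))**2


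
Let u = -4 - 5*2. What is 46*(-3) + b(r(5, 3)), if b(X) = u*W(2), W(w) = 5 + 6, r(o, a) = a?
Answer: -292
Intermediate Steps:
u = -14 (u = -4 - 10 = -14)
W(w) = 11
b(X) = -154 (b(X) = -14*11 = -154)
46*(-3) + b(r(5, 3)) = 46*(-3) - 154 = -138 - 154 = -292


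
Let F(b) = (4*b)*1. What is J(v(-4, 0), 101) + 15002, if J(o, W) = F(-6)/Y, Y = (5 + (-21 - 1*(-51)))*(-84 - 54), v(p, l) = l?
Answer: 12076614/805 ≈ 15002.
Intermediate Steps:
F(b) = 4*b
Y = -4830 (Y = (5 + (-21 + 51))*(-138) = (5 + 30)*(-138) = 35*(-138) = -4830)
J(o, W) = 4/805 (J(o, W) = (4*(-6))/(-4830) = -24*(-1/4830) = 4/805)
J(v(-4, 0), 101) + 15002 = 4/805 + 15002 = 12076614/805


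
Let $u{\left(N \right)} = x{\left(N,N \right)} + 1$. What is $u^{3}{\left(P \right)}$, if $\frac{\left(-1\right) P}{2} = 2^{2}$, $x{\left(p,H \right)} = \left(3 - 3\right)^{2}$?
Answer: $1$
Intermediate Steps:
$x{\left(p,H \right)} = 0$ ($x{\left(p,H \right)} = 0^{2} = 0$)
$P = -8$ ($P = - 2 \cdot 2^{2} = \left(-2\right) 4 = -8$)
$u{\left(N \right)} = 1$ ($u{\left(N \right)} = 0 + 1 = 1$)
$u^{3}{\left(P \right)} = 1^{3} = 1$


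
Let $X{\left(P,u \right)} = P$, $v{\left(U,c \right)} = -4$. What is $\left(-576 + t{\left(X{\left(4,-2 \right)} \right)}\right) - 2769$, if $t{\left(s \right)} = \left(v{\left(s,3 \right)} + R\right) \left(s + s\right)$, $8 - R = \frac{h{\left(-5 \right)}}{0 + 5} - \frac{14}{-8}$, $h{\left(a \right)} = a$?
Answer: $-3319$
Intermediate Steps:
$R = \frac{29}{4}$ ($R = 8 - \left(- \frac{5}{0 + 5} - \frac{14}{-8}\right) = 8 - \left(- \frac{5}{5} - - \frac{7}{4}\right) = 8 - \left(\left(-5\right) \frac{1}{5} + \frac{7}{4}\right) = 8 - \left(-1 + \frac{7}{4}\right) = 8 - \frac{3}{4} = \frac{29}{4} \approx 7.25$)
$t{\left(s \right)} = \frac{13 s}{2}$ ($t{\left(s \right)} = \left(-4 + \frac{29}{4}\right) \left(s + s\right) = \frac{13 \cdot 2 s}{4} = \frac{13 s}{2}$)
$\left(-576 + t{\left(X{\left(4,-2 \right)} \right)}\right) - 2769 = \left(-576 + \frac{13}{2} \cdot 4\right) - 2769 = \left(-576 + 26\right) - 2769 = -550 - 2769 = -3319$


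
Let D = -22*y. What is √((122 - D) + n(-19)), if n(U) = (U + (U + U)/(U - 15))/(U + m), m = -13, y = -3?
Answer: √65382/34 ≈ 7.5206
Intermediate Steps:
D = 66 (D = -22*(-3) = 66)
n(U) = (U + 2*U/(-15 + U))/(-13 + U) (n(U) = (U + (U + U)/(U - 15))/(U - 13) = (U + (2*U)/(-15 + U))/(-13 + U) = (U + 2*U/(-15 + U))/(-13 + U))
√((122 - D) + n(-19)) = √((122 - 1*66) - 19/(-15 - 19)) = √((122 - 66) - 19/(-34)) = √(56 - 19*(-1/34)) = √(56 + 19/34) = √(1923/34) = √65382/34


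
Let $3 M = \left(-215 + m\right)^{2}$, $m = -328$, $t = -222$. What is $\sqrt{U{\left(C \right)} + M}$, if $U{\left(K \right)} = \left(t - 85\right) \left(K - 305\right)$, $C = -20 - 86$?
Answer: $6 \sqrt{6235} \approx 473.77$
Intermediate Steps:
$M = 98283$ ($M = \frac{\left(-215 - 328\right)^{2}}{3} = \frac{\left(-543\right)^{2}}{3} = \frac{1}{3} \cdot 294849 = 98283$)
$C = -106$ ($C = -20 - 86 = -106$)
$U{\left(K \right)} = 93635 - 307 K$ ($U{\left(K \right)} = \left(-222 - 85\right) \left(K - 305\right) = - 307 \left(-305 + K\right) = 93635 - 307 K$)
$\sqrt{U{\left(C \right)} + M} = \sqrt{\left(93635 - -32542\right) + 98283} = \sqrt{\left(93635 + 32542\right) + 98283} = \sqrt{126177 + 98283} = \sqrt{224460} = 6 \sqrt{6235}$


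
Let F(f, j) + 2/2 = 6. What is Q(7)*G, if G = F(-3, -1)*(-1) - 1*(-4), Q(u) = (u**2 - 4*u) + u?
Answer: -28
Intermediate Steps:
F(f, j) = 5 (F(f, j) = -1 + 6 = 5)
Q(u) = u**2 - 3*u
G = -1 (G = 5*(-1) - 1*(-4) = -5 + 4 = -1)
Q(7)*G = (7*(-3 + 7))*(-1) = (7*4)*(-1) = 28*(-1) = -28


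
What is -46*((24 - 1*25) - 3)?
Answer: 184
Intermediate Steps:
-46*((24 - 1*25) - 3) = -46*((24 - 25) - 3) = -46*(-1 - 3) = -46*(-4) = 184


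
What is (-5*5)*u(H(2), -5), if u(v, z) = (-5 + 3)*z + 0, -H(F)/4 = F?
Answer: -250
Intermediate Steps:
H(F) = -4*F
u(v, z) = -2*z (u(v, z) = -2*z + 0 = -2*z)
(-5*5)*u(H(2), -5) = (-5*5)*(-2*(-5)) = -25*10 = -250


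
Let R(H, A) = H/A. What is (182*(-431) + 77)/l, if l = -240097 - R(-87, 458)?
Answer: 35891170/109964339 ≈ 0.32639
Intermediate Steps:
l = -109964339/458 (l = -240097 - (-87)/458 = -240097 - 1*(-87/458) = -240097 + 87/458 = -109964339/458 ≈ -2.4010e+5)
(182*(-431) + 77)/l = (182*(-431) + 77)/(-109964339/458) = (-78442 + 77)*(-458/109964339) = -78365*(-458/109964339) = 35891170/109964339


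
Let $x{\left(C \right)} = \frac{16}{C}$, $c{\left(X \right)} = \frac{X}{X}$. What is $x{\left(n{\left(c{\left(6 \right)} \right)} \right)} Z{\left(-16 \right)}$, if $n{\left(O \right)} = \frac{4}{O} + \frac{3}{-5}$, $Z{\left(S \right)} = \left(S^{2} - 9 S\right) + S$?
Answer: $\frac{30720}{17} \approx 1807.1$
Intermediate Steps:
$c{\left(X \right)} = 1$
$Z{\left(S \right)} = S^{2} - 8 S$
$n{\left(O \right)} = - \frac{3}{5} + \frac{4}{O}$ ($n{\left(O \right)} = \frac{4}{O} + 3 \left(- \frac{1}{5}\right) = \frac{4}{O} - \frac{3}{5} = - \frac{3}{5} + \frac{4}{O}$)
$x{\left(n{\left(c{\left(6 \right)} \right)} \right)} Z{\left(-16 \right)} = \frac{16}{- \frac{3}{5} + \frac{4}{1}} \left(- 16 \left(-8 - 16\right)\right) = \frac{16}{- \frac{3}{5} + 4 \cdot 1} \left(\left(-16\right) \left(-24\right)\right) = \frac{16}{- \frac{3}{5} + 4} \cdot 384 = \frac{16}{\frac{17}{5}} \cdot 384 = 16 \cdot \frac{5}{17} \cdot 384 = \frac{80}{17} \cdot 384 = \frac{30720}{17}$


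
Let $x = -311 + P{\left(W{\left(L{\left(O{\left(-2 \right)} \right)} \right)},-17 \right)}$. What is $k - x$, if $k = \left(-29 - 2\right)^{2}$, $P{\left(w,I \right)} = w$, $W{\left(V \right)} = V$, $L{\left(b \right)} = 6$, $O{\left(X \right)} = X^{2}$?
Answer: $1266$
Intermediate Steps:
$x = -305$ ($x = -311 + 6 = -305$)
$k = 961$ ($k = \left(-31\right)^{2} = 961$)
$k - x = 961 - -305 = 961 + 305 = 1266$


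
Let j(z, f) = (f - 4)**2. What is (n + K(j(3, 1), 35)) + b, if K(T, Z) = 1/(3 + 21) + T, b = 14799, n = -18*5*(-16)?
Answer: 389953/24 ≈ 16248.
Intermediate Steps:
n = 1440 (n = -90*(-16) = 1440)
j(z, f) = (-4 + f)**2
K(T, Z) = 1/24 + T
(n + K(j(3, 1), 35)) + b = (1440 + (1/24 + (-4 + 1)**2)) + 14799 = (1440 + (1/24 + (-3)**2)) + 14799 = (1440 + (1/24 + 9)) + 14799 = (1440 + 217/24) + 14799 = 34777/24 + 14799 = 389953/24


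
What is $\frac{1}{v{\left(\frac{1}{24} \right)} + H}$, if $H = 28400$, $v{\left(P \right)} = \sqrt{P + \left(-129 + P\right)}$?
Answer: $\frac{340800}{9678721547} - \frac{2 i \sqrt{4641}}{9678721547} \approx 3.5211 \cdot 10^{-5} - 1.4077 \cdot 10^{-8} i$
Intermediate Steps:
$v{\left(P \right)} = \sqrt{-129 + 2 P}$
$\frac{1}{v{\left(\frac{1}{24} \right)} + H} = \frac{1}{\sqrt{-129 + \frac{2}{24}} + 28400} = \frac{1}{\sqrt{-129 + 2 \cdot \frac{1}{24}} + 28400} = \frac{1}{\sqrt{-129 + \frac{1}{12}} + 28400} = \frac{1}{\sqrt{- \frac{1547}{12}} + 28400} = \frac{1}{\frac{i \sqrt{4641}}{6} + 28400} = \frac{1}{28400 + \frac{i \sqrt{4641}}{6}}$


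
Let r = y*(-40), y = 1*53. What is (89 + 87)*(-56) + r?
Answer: -11976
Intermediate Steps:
y = 53
r = -2120 (r = 53*(-40) = -2120)
(89 + 87)*(-56) + r = (89 + 87)*(-56) - 2120 = 176*(-56) - 2120 = -9856 - 2120 = -11976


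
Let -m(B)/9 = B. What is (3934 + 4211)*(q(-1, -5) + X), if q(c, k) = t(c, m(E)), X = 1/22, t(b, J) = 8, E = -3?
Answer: 1441665/22 ≈ 65530.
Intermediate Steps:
m(B) = -9*B
X = 1/22 ≈ 0.045455
q(c, k) = 8
(3934 + 4211)*(q(-1, -5) + X) = (3934 + 4211)*(8 + 1/22) = 8145*(177/22) = 1441665/22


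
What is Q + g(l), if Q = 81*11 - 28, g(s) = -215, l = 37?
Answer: 648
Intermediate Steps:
Q = 863 (Q = 891 - 28 = 863)
Q + g(l) = 863 - 215 = 648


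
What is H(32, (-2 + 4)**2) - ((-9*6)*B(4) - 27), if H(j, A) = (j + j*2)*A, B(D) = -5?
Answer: 141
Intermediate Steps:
H(j, A) = 3*A*j (H(j, A) = (j + 2*j)*A = (3*j)*A = 3*A*j)
H(32, (-2 + 4)**2) - ((-9*6)*B(4) - 27) = 3*(-2 + 4)**2*32 - (-9*6*(-5) - 27) = 3*2**2*32 - (-54*(-5) - 27) = 3*4*32 - (270 - 27) = 384 - 1*243 = 384 - 243 = 141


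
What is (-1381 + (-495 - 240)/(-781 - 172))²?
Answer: 1730166668164/908209 ≈ 1.9050e+6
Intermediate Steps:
(-1381 + (-495 - 240)/(-781 - 172))² = (-1381 - 735/(-953))² = (-1381 - 735*(-1/953))² = (-1381 + 735/953)² = (-1315358/953)² = 1730166668164/908209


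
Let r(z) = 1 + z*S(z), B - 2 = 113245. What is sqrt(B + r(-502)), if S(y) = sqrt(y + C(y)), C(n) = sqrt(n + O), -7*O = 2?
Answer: sqrt(5549152 - 3514*sqrt(14)*sqrt(-1757 + I*sqrt(6153)))/7 ≈ 336.57 - 16.713*I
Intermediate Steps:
O = -2/7 (O = -1/7*2 = -2/7 ≈ -0.28571)
B = 113247 (B = 2 + 113245 = 113247)
C(n) = sqrt(-2/7 + n) (C(n) = sqrt(n - 2/7) = sqrt(-2/7 + n))
S(y) = sqrt(y + sqrt(-14 + 49*y)/7)
r(z) = 1 + z*sqrt(z + sqrt(-2/7 + z))
sqrt(B + r(-502)) = sqrt(113247 + (1 + (1/7)*(-502)*sqrt(49*(-502) + 7*sqrt(7)*sqrt(-2 + 7*(-502))))) = sqrt(113247 + (1 + (1/7)*(-502)*sqrt(-24598 + 7*sqrt(7)*sqrt(-2 - 3514)))) = sqrt(113247 + (1 + (1/7)*(-502)*sqrt(-24598 + 7*sqrt(7)*sqrt(-3516)))) = sqrt(113247 + (1 + (1/7)*(-502)*sqrt(-24598 + 7*sqrt(7)*(2*I*sqrt(879))))) = sqrt(113247 + (1 + (1/7)*(-502)*sqrt(-24598 + 14*I*sqrt(6153)))) = sqrt(113247 + (1 - 502*sqrt(-24598 + 14*I*sqrt(6153))/7)) = sqrt(113248 - 502*sqrt(-24598 + 14*I*sqrt(6153))/7)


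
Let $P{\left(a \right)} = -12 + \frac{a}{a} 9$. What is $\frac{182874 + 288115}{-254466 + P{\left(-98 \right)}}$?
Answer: $- \frac{470989}{254469} \approx -1.8509$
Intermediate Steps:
$P{\left(a \right)} = -3$ ($P{\left(a \right)} = -12 + 1 \cdot 9 = -12 + 9 = -3$)
$\frac{182874 + 288115}{-254466 + P{\left(-98 \right)}} = \frac{182874 + 288115}{-254466 - 3} = \frac{470989}{-254469} = 470989 \left(- \frac{1}{254469}\right) = - \frac{470989}{254469}$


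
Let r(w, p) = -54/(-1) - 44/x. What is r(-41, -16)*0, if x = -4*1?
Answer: 0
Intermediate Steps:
x = -4
r(w, p) = 65 (r(w, p) = -54/(-1) - 44/(-4) = -54*(-1) - 44*(-¼) = 54 + 11 = 65)
r(-41, -16)*0 = 65*0 = 0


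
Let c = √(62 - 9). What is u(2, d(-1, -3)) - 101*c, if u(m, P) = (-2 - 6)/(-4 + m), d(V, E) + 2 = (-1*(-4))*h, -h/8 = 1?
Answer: 4 - 101*√53 ≈ -731.29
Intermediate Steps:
h = -8 (h = -8*1 = -8)
d(V, E) = -34 (d(V, E) = -2 - 1*(-4)*(-8) = -2 + 4*(-8) = -2 - 32 = -34)
c = √53 ≈ 7.2801
u(m, P) = -8/(-4 + m)
u(2, d(-1, -3)) - 101*c = -8/(-4 + 2) - 101*√53 = -8/(-2) - 101*√53 = -8*(-½) - 101*√53 = 4 - 101*√53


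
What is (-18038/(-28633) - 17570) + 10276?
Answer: -208831064/28633 ≈ -7293.4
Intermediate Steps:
(-18038/(-28633) - 17570) + 10276 = (-18038*(-1/28633) - 17570) + 10276 = (18038/28633 - 17570) + 10276 = -503063772/28633 + 10276 = -208831064/28633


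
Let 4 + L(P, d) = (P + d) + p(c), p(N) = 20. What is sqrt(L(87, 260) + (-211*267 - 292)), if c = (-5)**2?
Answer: I*sqrt(56266) ≈ 237.2*I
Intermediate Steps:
c = 25
L(P, d) = 16 + P + d (L(P, d) = -4 + ((P + d) + 20) = -4 + (20 + P + d) = 16 + P + d)
sqrt(L(87, 260) + (-211*267 - 292)) = sqrt((16 + 87 + 260) + (-211*267 - 292)) = sqrt(363 + (-56337 - 292)) = sqrt(363 - 56629) = sqrt(-56266) = I*sqrt(56266)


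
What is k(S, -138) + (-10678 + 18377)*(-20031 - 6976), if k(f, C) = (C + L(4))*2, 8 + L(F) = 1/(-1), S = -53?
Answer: -207927187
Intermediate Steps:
L(F) = -9 (L(F) = -8 + 1/(-1) = -8 + 1*(-1) = -8 - 1 = -9)
k(f, C) = -18 + 2*C (k(f, C) = (C - 9)*2 = (-9 + C)*2 = -18 + 2*C)
k(S, -138) + (-10678 + 18377)*(-20031 - 6976) = (-18 + 2*(-138)) + (-10678 + 18377)*(-20031 - 6976) = (-18 - 276) + 7699*(-27007) = -294 - 207926893 = -207927187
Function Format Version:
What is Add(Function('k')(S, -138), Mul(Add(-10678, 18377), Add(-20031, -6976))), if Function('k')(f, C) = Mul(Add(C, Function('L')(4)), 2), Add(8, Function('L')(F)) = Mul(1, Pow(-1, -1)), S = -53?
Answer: -207927187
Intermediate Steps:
Function('L')(F) = -9 (Function('L')(F) = Add(-8, Mul(1, Pow(-1, -1))) = Add(-8, Mul(1, -1)) = Add(-8, -1) = -9)
Function('k')(f, C) = Add(-18, Mul(2, C)) (Function('k')(f, C) = Mul(Add(C, -9), 2) = Mul(Add(-9, C), 2) = Add(-18, Mul(2, C)))
Add(Function('k')(S, -138), Mul(Add(-10678, 18377), Add(-20031, -6976))) = Add(Add(-18, Mul(2, -138)), Mul(Add(-10678, 18377), Add(-20031, -6976))) = Add(Add(-18, -276), Mul(7699, -27007)) = Add(-294, -207926893) = -207927187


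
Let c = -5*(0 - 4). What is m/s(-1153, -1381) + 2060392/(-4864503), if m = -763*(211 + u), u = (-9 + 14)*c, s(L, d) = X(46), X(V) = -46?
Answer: 1154217732347/223767138 ≈ 5158.1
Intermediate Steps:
s(L, d) = -46
c = 20 (c = -5*(-4) = 20)
u = 100 (u = (-9 + 14)*20 = 5*20 = 100)
m = -237293 (m = -763*(211 + 100) = -763*311 = -237293)
m/s(-1153, -1381) + 2060392/(-4864503) = -237293/(-46) + 2060392/(-4864503) = -237293*(-1/46) + 2060392*(-1/4864503) = 237293/46 - 2060392/4864503 = 1154217732347/223767138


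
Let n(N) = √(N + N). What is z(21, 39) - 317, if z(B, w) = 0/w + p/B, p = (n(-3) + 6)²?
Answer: -2209/7 + 4*I*√6/7 ≈ -315.57 + 1.3997*I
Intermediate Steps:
n(N) = √2*√N (n(N) = √(2*N) = √2*√N)
p = (6 + I*√6)² (p = (√2*√(-3) + 6)² = (√2*(I*√3) + 6)² = (I*√6 + 6)² = (6 + I*√6)² ≈ 30.0 + 29.394*I)
z(B, w) = (6 + I*√6)²/B (z(B, w) = 0/w + (6 + I*√6)²/B = 0 + (6 + I*√6)²/B = (6 + I*√6)²/B)
z(21, 39) - 317 = (6 + I*√6)²/21 - 317 = -317 + (6 + I*√6)²/21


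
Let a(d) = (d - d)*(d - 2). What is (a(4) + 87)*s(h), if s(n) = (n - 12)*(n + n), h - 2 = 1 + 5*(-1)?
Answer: 4872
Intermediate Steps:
a(d) = 0 (a(d) = 0*(-2 + d) = 0)
h = -2 (h = 2 + (1 + 5*(-1)) = 2 + (1 - 5) = 2 - 4 = -2)
s(n) = 2*n*(-12 + n) (s(n) = (-12 + n)*(2*n) = 2*n*(-12 + n))
(a(4) + 87)*s(h) = (0 + 87)*(2*(-2)*(-12 - 2)) = 87*(2*(-2)*(-14)) = 87*56 = 4872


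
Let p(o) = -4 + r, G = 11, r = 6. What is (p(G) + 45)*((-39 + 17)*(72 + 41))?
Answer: -116842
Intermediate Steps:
p(o) = 2 (p(o) = -4 + 6 = 2)
(p(G) + 45)*((-39 + 17)*(72 + 41)) = (2 + 45)*((-39 + 17)*(72 + 41)) = 47*(-22*113) = 47*(-2486) = -116842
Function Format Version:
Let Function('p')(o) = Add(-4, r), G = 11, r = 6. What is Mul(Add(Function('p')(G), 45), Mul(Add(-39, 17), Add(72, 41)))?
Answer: -116842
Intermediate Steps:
Function('p')(o) = 2 (Function('p')(o) = Add(-4, 6) = 2)
Mul(Add(Function('p')(G), 45), Mul(Add(-39, 17), Add(72, 41))) = Mul(Add(2, 45), Mul(Add(-39, 17), Add(72, 41))) = Mul(47, Mul(-22, 113)) = Mul(47, -2486) = -116842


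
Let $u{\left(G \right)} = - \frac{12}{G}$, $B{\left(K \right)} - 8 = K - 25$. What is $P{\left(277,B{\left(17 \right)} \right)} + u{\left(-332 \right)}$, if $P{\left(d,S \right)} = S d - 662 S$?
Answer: $\frac{3}{83} \approx 0.036145$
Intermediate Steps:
$B{\left(K \right)} = -17 + K$ ($B{\left(K \right)} = 8 + \left(K - 25\right) = 8 + \left(-25 + K\right) = -17 + K$)
$P{\left(d,S \right)} = - 662 S + S d$
$P{\left(277,B{\left(17 \right)} \right)} + u{\left(-332 \right)} = \left(-17 + 17\right) \left(-662 + 277\right) - \frac{12}{-332} = 0 \left(-385\right) - - \frac{3}{83} = 0 + \frac{3}{83} = \frac{3}{83}$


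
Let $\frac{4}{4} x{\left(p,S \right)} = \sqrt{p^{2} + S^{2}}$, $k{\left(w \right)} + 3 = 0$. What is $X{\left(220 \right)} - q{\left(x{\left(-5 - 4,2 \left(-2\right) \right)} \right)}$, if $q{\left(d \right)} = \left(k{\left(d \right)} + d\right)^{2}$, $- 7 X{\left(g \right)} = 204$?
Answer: $- \frac{946}{7} + 6 \sqrt{97} \approx -76.05$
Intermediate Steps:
$k{\left(w \right)} = -3$ ($k{\left(w \right)} = -3 + 0 = -3$)
$x{\left(p,S \right)} = \sqrt{S^{2} + p^{2}}$ ($x{\left(p,S \right)} = \sqrt{p^{2} + S^{2}} = \sqrt{S^{2} + p^{2}}$)
$X{\left(g \right)} = - \frac{204}{7}$ ($X{\left(g \right)} = \left(- \frac{1}{7}\right) 204 = - \frac{204}{7}$)
$q{\left(d \right)} = \left(-3 + d\right)^{2}$
$X{\left(220 \right)} - q{\left(x{\left(-5 - 4,2 \left(-2\right) \right)} \right)} = - \frac{204}{7} - \left(-3 + \sqrt{\left(2 \left(-2\right)\right)^{2} + \left(-5 - 4\right)^{2}}\right)^{2} = - \frac{204}{7} - \left(-3 + \sqrt{\left(-4\right)^{2} + \left(-9\right)^{2}}\right)^{2} = - \frac{204}{7} - \left(-3 + \sqrt{16 + 81}\right)^{2} = - \frac{204}{7} - \left(-3 + \sqrt{97}\right)^{2}$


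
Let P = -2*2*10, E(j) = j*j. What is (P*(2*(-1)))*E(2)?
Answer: 320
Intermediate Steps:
E(j) = j²
P = -40 (P = -4*10 = -40)
(P*(2*(-1)))*E(2) = -80*(-1)*2² = -40*(-2)*4 = 80*4 = 320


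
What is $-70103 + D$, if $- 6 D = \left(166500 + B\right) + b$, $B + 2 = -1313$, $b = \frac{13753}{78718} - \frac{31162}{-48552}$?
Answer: $- \frac{559723294030945}{5732874504} \approx -97634.0$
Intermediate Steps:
$b = \frac{780186493}{955479084}$ ($b = 13753 \cdot \frac{1}{78718} - - \frac{15581}{24276} = \frac{13753}{78718} + \frac{15581}{24276} = \frac{780186493}{955479084} \approx 0.81654$)
$B = -1315$ ($B = -2 - 1313 = -1315$)
$D = - \frac{157831592677033}{5732874504}$ ($D = - \frac{\left(166500 - 1315\right) + \frac{780186493}{955479084}}{6} = - \frac{165185 + \frac{780186493}{955479084}}{6} = \left(- \frac{1}{6}\right) \frac{157831592677033}{955479084} = - \frac{157831592677033}{5732874504} \approx -27531.0$)
$-70103 + D = -70103 - \frac{157831592677033}{5732874504} = - \frac{559723294030945}{5732874504}$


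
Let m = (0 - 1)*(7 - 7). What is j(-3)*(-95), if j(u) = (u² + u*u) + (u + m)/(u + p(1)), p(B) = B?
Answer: -3705/2 ≈ -1852.5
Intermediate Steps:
m = 0 (m = -1*0 = 0)
j(u) = 2*u² + u/(1 + u) (j(u) = (u² + u*u) + (u + 0)/(u + 1) = (u² + u²) + u/(1 + u) = 2*u² + u/(1 + u))
j(-3)*(-95) = -3*(1 + 2*(-3) + 2*(-3)²)/(1 - 3)*(-95) = -3*(1 - 6 + 2*9)/(-2)*(-95) = -3*(-½)*(1 - 6 + 18)*(-95) = -3*(-½)*13*(-95) = (39/2)*(-95) = -3705/2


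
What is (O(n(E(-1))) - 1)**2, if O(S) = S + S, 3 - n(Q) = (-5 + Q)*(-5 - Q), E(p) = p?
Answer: 1849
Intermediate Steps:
n(Q) = 3 - (-5 + Q)*(-5 - Q)
O(S) = 2*S
(O(n(E(-1))) - 1)**2 = (2*(-22 + (-1)**2) - 1)**2 = (2*(-22 + 1) - 1)**2 = (2*(-21) - 1)**2 = (-42 - 1)**2 = (-43)**2 = 1849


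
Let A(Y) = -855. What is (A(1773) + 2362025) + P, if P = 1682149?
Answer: 4043319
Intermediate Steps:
(A(1773) + 2362025) + P = (-855 + 2362025) + 1682149 = 2361170 + 1682149 = 4043319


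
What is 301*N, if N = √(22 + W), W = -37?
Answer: 301*I*√15 ≈ 1165.8*I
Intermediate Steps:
N = I*√15 (N = √(22 - 37) = √(-15) = I*√15 ≈ 3.873*I)
301*N = 301*(I*√15) = 301*I*√15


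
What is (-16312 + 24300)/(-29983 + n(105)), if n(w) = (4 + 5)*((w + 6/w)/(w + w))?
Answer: -19570600/73447319 ≈ -0.26646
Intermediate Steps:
n(w) = 9*(w + 6/w)/(2*w) (n(w) = 9*((w + 6/w)/((2*w))) = 9*((w + 6/w)*(1/(2*w))) = 9*((w + 6/w)/(2*w)) = 9*(w + 6/w)/(2*w))
(-16312 + 24300)/(-29983 + n(105)) = (-16312 + 24300)/(-29983 + (9/2 + 27/105**2)) = 7988/(-29983 + (9/2 + 27*(1/11025))) = 7988/(-29983 + (9/2 + 3/1225)) = 7988/(-29983 + 11031/2450) = 7988/(-73447319/2450) = 7988*(-2450/73447319) = -19570600/73447319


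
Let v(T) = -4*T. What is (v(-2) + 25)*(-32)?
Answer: -1056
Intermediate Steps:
(v(-2) + 25)*(-32) = (-4*(-2) + 25)*(-32) = (8 + 25)*(-32) = 33*(-32) = -1056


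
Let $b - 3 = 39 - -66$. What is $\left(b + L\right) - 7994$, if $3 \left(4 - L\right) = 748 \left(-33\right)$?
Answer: $346$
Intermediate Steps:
$L = 8232$ ($L = 4 - \frac{748 \left(-33\right)}{3} = 4 - -8228 = 4 + 8228 = 8232$)
$b = 108$ ($b = 3 + \left(39 - -66\right) = 3 + \left(39 + 66\right) = 3 + 105 = 108$)
$\left(b + L\right) - 7994 = \left(108 + 8232\right) - 7994 = 8340 - 7994 = 346$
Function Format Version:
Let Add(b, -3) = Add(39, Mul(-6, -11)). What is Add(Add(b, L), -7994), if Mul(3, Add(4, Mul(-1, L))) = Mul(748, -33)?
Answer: 346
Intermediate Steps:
L = 8232 (L = Add(4, Mul(Rational(-1, 3), Mul(748, -33))) = Add(4, Mul(Rational(-1, 3), -24684)) = Add(4, 8228) = 8232)
b = 108 (b = Add(3, Add(39, Mul(-6, -11))) = Add(3, Add(39, 66)) = Add(3, 105) = 108)
Add(Add(b, L), -7994) = Add(Add(108, 8232), -7994) = Add(8340, -7994) = 346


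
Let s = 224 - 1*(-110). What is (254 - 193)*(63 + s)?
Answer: 24217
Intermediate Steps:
s = 334 (s = 224 + 110 = 334)
(254 - 193)*(63 + s) = (254 - 193)*(63 + 334) = 61*397 = 24217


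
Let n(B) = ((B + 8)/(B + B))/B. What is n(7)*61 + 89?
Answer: 9637/98 ≈ 98.337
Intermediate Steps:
n(B) = (8 + B)/(2*B²) (n(B) = ((8 + B)/((2*B)))/B = ((8 + B)*(1/(2*B)))/B = ((8 + B)/(2*B))/B = (8 + B)/(2*B²))
n(7)*61 + 89 = ((½)*(8 + 7)/7²)*61 + 89 = ((½)*(1/49)*15)*61 + 89 = (15/98)*61 + 89 = 915/98 + 89 = 9637/98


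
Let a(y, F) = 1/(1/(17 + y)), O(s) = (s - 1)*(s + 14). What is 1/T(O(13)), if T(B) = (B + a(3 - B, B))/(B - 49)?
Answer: 55/4 ≈ 13.750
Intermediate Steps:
O(s) = (-1 + s)*(14 + s)
a(y, F) = 17 + y
T(B) = 20/(-49 + B) (T(B) = (B + (17 + (3 - B)))/(B - 49) = (B + (20 - B))/(-49 + B) = 20/(-49 + B))
1/T(O(13)) = 1/(20/(-49 + (-14 + 13**2 + 13*13))) = 1/(20/(-49 + (-14 + 169 + 169))) = 1/(20/(-49 + 324)) = 1/(20/275) = 1/(20*(1/275)) = 1/(4/55) = 55/4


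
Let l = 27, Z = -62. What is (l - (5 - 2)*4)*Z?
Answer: -930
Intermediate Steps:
(l - (5 - 2)*4)*Z = (27 - (5 - 2)*4)*(-62) = (27 - 3*4)*(-62) = (27 - 1*12)*(-62) = (27 - 12)*(-62) = 15*(-62) = -930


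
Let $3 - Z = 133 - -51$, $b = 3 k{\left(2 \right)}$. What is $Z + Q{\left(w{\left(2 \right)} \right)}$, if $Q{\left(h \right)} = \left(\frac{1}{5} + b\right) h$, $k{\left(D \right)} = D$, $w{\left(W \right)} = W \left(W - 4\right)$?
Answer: $- \frac{1029}{5} \approx -205.8$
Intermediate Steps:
$w{\left(W \right)} = W \left(-4 + W\right)$
$b = 6$ ($b = 3 \cdot 2 = 6$)
$Z = -181$ ($Z = 3 - \left(133 - -51\right) = 3 - \left(133 + 51\right) = 3 - 184 = -181$)
$Q{\left(h \right)} = \frac{31 h}{5}$ ($Q{\left(h \right)} = \left(\frac{1}{5} + 6\right) h = \frac{31 h}{5}$)
$Z + Q{\left(w{\left(2 \right)} \right)} = -181 + \frac{31 \cdot 2 \left(-4 + 2\right)}{5} = -181 + \frac{31 \cdot 2 \left(-2\right)}{5} = -181 + \frac{31}{5} \left(-4\right) = -181 - \frac{124}{5} = - \frac{1029}{5}$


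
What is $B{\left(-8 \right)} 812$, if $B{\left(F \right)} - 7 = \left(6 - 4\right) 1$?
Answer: $7308$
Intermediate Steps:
$B{\left(F \right)} = 9$ ($B{\left(F \right)} = 7 + \left(6 - 4\right) 1 = 7 + 2 \cdot 1 = 7 + 2 = 9$)
$B{\left(-8 \right)} 812 = 9 \cdot 812 = 7308$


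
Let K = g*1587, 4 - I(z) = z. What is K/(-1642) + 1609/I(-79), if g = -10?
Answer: 1979594/68143 ≈ 29.051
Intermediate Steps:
I(z) = 4 - z
K = -15870 (K = -10*1587 = -15870)
K/(-1642) + 1609/I(-79) = -15870/(-1642) + 1609/(4 - 1*(-79)) = -15870*(-1/1642) + 1609/(4 + 79) = 7935/821 + 1609/83 = 1979594/68143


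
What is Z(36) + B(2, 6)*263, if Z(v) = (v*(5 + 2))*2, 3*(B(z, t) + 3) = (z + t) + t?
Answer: 2827/3 ≈ 942.33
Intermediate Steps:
B(z, t) = -3 + z/3 + 2*t/3 (B(z, t) = -3 + ((z + t) + t)/3 = -3 + ((t + z) + t)/3 = -3 + (z + 2*t)/3 = -3 + (z/3 + 2*t/3) = -3 + z/3 + 2*t/3)
Z(v) = 14*v (Z(v) = (v*7)*2 = (7*v)*2 = 14*v)
Z(36) + B(2, 6)*263 = 14*36 + (-3 + (1/3)*2 + (2/3)*6)*263 = 504 + (-3 + 2/3 + 4)*263 = 504 + (5/3)*263 = 504 + 1315/3 = 2827/3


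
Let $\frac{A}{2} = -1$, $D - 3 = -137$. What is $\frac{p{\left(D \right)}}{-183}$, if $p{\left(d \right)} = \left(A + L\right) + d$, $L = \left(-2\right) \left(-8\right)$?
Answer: $\frac{40}{61} \approx 0.65574$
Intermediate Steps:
$D = -134$ ($D = 3 - 137 = -134$)
$A = -2$ ($A = 2 \left(-1\right) = -2$)
$L = 16$
$p{\left(d \right)} = 14 + d$ ($p{\left(d \right)} = \left(-2 + 16\right) + d = 14 + d$)
$\frac{p{\left(D \right)}}{-183} = \frac{14 - 134}{-183} = \left(-120\right) \left(- \frac{1}{183}\right) = \frac{40}{61}$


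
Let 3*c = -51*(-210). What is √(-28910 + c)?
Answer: 2*I*√6335 ≈ 159.19*I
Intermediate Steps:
c = 3570 (c = (-51*(-210))/3 = (⅓)*10710 = 3570)
√(-28910 + c) = √(-28910 + 3570) = √(-25340) = 2*I*√6335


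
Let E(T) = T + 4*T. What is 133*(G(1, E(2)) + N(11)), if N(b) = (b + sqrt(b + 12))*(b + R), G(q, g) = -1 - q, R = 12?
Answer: 33383 + 3059*sqrt(23) ≈ 48053.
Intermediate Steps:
E(T) = 5*T
N(b) = (12 + b)*(b + sqrt(12 + b)) (N(b) = (b + sqrt(b + 12))*(b + 12) = (b + sqrt(12 + b))*(12 + b) = (12 + b)*(b + sqrt(12 + b)))
133*(G(1, E(2)) + N(11)) = 133*((-1 - 1*1) + (11**2 + 12*11 + 12*sqrt(12 + 11) + 11*sqrt(12 + 11))) = 133*((-1 - 1) + (121 + 132 + 12*sqrt(23) + 11*sqrt(23))) = 133*(-2 + (253 + 23*sqrt(23))) = 133*(251 + 23*sqrt(23)) = 33383 + 3059*sqrt(23)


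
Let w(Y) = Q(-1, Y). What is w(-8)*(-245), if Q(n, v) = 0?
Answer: 0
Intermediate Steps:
w(Y) = 0
w(-8)*(-245) = 0*(-245) = 0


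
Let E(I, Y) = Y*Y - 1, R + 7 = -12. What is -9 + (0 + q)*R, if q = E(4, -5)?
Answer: -465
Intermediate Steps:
R = -19 (R = -7 - 12 = -19)
E(I, Y) = -1 + Y² (E(I, Y) = Y² - 1 = -1 + Y²)
q = 24 (q = -1 + (-5)² = -1 + 25 = 24)
-9 + (0 + q)*R = -9 + (0 + 24)*(-19) = -9 + 24*(-19) = -9 - 456 = -465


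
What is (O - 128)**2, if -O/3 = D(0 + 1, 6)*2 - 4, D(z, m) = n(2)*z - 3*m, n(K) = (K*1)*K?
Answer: 1024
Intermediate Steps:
n(K) = K**2 (n(K) = K*K = K**2)
D(z, m) = -3*m + 4*z (D(z, m) = 2**2*z - 3*m = 4*z - 3*m = -3*m + 4*z)
O = 96 (O = -3*((-3*6 + 4*(0 + 1))*2 - 4) = -3*((-18 + 4*1)*2 - 4) = -3*((-18 + 4)*2 - 4) = -3*(-14*2 - 4) = -3*(-28 - 4) = -3*(-32) = 96)
(O - 128)**2 = (96 - 128)**2 = (-32)**2 = 1024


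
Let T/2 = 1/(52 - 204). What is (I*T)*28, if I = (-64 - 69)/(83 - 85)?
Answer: -49/2 ≈ -24.500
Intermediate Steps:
I = 133/2 (I = -133/(-2) = -133*(-½) = 133/2 ≈ 66.500)
T = -1/76 (T = 2/(52 - 204) = 2/(-152) = 2*(-1/152) = -1/76 ≈ -0.013158)
(I*T)*28 = ((133/2)*(-1/76))*28 = -7/8*28 = -49/2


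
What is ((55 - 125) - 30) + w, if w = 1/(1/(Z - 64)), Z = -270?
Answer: -434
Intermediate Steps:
w = -334 (w = 1/(1/(-270 - 64)) = 1/(1/(-334)) = 1/(-1/334) = -334)
((55 - 125) - 30) + w = ((55 - 125) - 30) - 334 = (-70 - 30) - 334 = -100 - 334 = -434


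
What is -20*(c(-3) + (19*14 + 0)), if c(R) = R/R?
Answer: -5340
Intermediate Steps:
c(R) = 1
-20*(c(-3) + (19*14 + 0)) = -20*(1 + (19*14 + 0)) = -20*(1 + (266 + 0)) = -20*(1 + 266) = -20*267 = -5340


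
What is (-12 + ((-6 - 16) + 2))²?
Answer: 1024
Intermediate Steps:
(-12 + ((-6 - 16) + 2))² = (-12 + (-22 + 2))² = (-12 - 20)² = (-32)² = 1024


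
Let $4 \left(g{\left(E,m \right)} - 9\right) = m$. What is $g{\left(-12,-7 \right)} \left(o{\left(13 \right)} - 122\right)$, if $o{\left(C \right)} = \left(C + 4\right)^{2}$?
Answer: $\frac{4843}{4} \approx 1210.8$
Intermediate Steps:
$o{\left(C \right)} = \left(4 + C\right)^{2}$
$g{\left(E,m \right)} = 9 + \frac{m}{4}$
$g{\left(-12,-7 \right)} \left(o{\left(13 \right)} - 122\right) = \left(9 + \frac{1}{4} \left(-7\right)\right) \left(\left(4 + 13\right)^{2} - 122\right) = \left(9 - \frac{7}{4}\right) \left(17^{2} - 122\right) = \frac{29 \left(289 - 122\right)}{4} = \frac{29}{4} \cdot 167 = \frac{4843}{4}$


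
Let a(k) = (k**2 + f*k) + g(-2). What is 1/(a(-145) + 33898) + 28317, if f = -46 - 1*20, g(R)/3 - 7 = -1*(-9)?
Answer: 1827607498/64541 ≈ 28317.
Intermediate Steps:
g(R) = 48 (g(R) = 21 + 3*(-1*(-9)) = 21 + 3*9 = 21 + 27 = 48)
f = -66 (f = -46 - 20 = -66)
a(k) = 48 + k**2 - 66*k (a(k) = (k**2 - 66*k) + 48 = 48 + k**2 - 66*k)
1/(a(-145) + 33898) + 28317 = 1/((48 + (-145)**2 - 66*(-145)) + 33898) + 28317 = 1/((48 + 21025 + 9570) + 33898) + 28317 = 1/(30643 + 33898) + 28317 = 1/64541 + 28317 = 1827607498/64541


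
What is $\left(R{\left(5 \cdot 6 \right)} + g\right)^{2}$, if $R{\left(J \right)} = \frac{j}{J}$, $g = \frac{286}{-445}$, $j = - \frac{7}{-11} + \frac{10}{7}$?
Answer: $\frac{1546612929}{4696360900} \approx 0.32932$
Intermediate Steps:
$j = \frac{159}{77}$ ($j = \left(-7\right) \left(- \frac{1}{11}\right) + 10 \cdot \frac{1}{7} = \frac{7}{11} + \frac{10}{7} = \frac{159}{77} \approx 2.0649$)
$g = - \frac{286}{445}$ ($g = 286 \left(- \frac{1}{445}\right) = - \frac{286}{445} \approx -0.6427$)
$R{\left(J \right)} = \frac{159}{77 J}$
$\left(R{\left(5 \cdot 6 \right)} + g\right)^{2} = \left(\frac{159}{77 \cdot 5 \cdot 6} - \frac{286}{445}\right)^{2} = \left(\frac{159}{77 \cdot 30} - \frac{286}{445}\right)^{2} = \left(\frac{159}{77} \cdot \frac{1}{30} - \frac{286}{445}\right)^{2} = \left(\frac{53}{770} - \frac{286}{445}\right)^{2} = \left(- \frac{39327}{68530}\right)^{2} = \frac{1546612929}{4696360900}$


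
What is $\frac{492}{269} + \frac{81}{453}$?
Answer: $\frac{81555}{40619} \approx 2.0078$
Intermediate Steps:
$\frac{492}{269} + \frac{81}{453} = 492 \cdot \frac{1}{269} + 81 \cdot \frac{1}{453} = \frac{492}{269} + \frac{27}{151} = \frac{81555}{40619}$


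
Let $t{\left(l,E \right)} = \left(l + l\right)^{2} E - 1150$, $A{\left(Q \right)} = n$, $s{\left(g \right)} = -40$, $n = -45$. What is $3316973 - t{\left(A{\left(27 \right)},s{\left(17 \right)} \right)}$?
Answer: $3642123$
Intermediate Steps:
$A{\left(Q \right)} = -45$
$t{\left(l,E \right)} = -1150 + 4 E l^{2}$ ($t{\left(l,E \right)} = \left(2 l\right)^{2} E - 1150 = 4 l^{2} E - 1150 = 4 E l^{2} - 1150 = -1150 + 4 E l^{2}$)
$3316973 - t{\left(A{\left(27 \right)},s{\left(17 \right)} \right)} = 3316973 - \left(-1150 + 4 \left(-40\right) \left(-45\right)^{2}\right) = 3316973 - \left(-1150 + 4 \left(-40\right) 2025\right) = 3316973 - \left(-1150 - 324000\right) = 3316973 - -325150 = 3316973 + 325150 = 3642123$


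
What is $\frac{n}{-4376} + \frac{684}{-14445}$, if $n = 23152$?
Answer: $- \frac{4686442}{877935} \approx -5.338$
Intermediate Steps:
$\frac{n}{-4376} + \frac{684}{-14445} = \frac{23152}{-4376} + \frac{684}{-14445} = 23152 \left(- \frac{1}{4376}\right) + 684 \left(- \frac{1}{14445}\right) = - \frac{2894}{547} - \frac{76}{1605} = - \frac{4686442}{877935}$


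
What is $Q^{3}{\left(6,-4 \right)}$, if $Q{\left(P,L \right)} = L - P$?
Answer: $-1000$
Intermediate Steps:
$Q^{3}{\left(6,-4 \right)} = \left(-4 - 6\right)^{3} = \left(-10\right)^{3} = -1000$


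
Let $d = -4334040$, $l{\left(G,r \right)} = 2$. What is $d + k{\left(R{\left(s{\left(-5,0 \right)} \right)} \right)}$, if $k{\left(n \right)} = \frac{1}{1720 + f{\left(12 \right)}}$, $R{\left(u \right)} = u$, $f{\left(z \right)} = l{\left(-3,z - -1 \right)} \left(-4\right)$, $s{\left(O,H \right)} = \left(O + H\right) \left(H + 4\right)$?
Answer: $- \frac{7419876479}{1712} \approx -4.334 \cdot 10^{6}$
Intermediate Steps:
$s{\left(O,H \right)} = \left(4 + H\right) \left(H + O\right)$ ($s{\left(O,H \right)} = \left(H + O\right) \left(4 + H\right) = \left(4 + H\right) \left(H + O\right)$)
$f{\left(z \right)} = -8$ ($f{\left(z \right)} = 2 \left(-4\right) = -8$)
$k{\left(n \right)} = \frac{1}{1712}$ ($k{\left(n \right)} = \frac{1}{1720 - 8} = \frac{1}{1712}$)
$d + k{\left(R{\left(s{\left(-5,0 \right)} \right)} \right)} = -4334040 + \frac{1}{1712} = - \frac{7419876479}{1712}$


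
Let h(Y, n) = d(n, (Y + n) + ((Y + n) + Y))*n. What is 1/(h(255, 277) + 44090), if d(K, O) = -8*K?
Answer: -1/569742 ≈ -1.7552e-6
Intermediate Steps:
h(Y, n) = -8*n**2 (h(Y, n) = (-8*n)*n = -8*n**2)
1/(h(255, 277) + 44090) = 1/(-8*277**2 + 44090) = 1/(-8*76729 + 44090) = 1/(-613832 + 44090) = 1/(-569742) = -1/569742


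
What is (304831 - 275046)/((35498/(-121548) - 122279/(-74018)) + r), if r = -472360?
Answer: -4785141015165/75887282265752 ≈ -0.063056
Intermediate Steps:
(304831 - 275046)/((35498/(-121548) - 122279/(-74018)) + r) = (304831 - 275046)/((35498/(-121548) - 122279/(-74018)) - 472360) = 29785/((35498*(-1/121548) - 122279*(-1/74018)) - 472360) = 29785/((-17749/60774 + 122279/74018) - 472360) = 29785/(218487088/160656069 - 472360) = 29785/(-75887282265752/160656069) = 29785*(-160656069/75887282265752) = -4785141015165/75887282265752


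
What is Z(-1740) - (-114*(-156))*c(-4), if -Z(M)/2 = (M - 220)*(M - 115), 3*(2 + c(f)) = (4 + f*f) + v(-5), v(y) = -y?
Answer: -7384232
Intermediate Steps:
c(f) = 1 + f²/3 (c(f) = -2 + ((4 + f*f) - 1*(-5))/3 = -2 + ((4 + f²) + 5)/3 = -2 + (9 + f²)/3 = -2 + (3 + f²/3) = 1 + f²/3)
Z(M) = -2*(-220 + M)*(-115 + M) (Z(M) = -2*(M - 220)*(M - 115) = -2*(-220 + M)*(-115 + M))
Z(-1740) - (-114*(-156))*c(-4) = (-50600 - 2*(-1740)² + 670*(-1740)) - (-114*(-156))*(1 + (⅓)*(-4)²) = (-50600 - 2*3027600 - 1165800) - 17784*(1 + (⅓)*16) = (-50600 - 6055200 - 1165800) - 17784*(1 + 16/3) = -7271600 - 17784*19/3 = -7271600 - 1*112632 = -7271600 - 112632 = -7384232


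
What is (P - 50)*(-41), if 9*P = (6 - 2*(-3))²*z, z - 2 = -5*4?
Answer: 13858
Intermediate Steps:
z = -18 (z = 2 - 5*4 = 2 - 20 = -18)
P = -288 (P = ((6 - 2*(-3))²*(-18))/9 = ((6 + 6)²*(-18))/9 = (12²*(-18))/9 = (144*(-18))/9 = (⅑)*(-2592) = -288)
(P - 50)*(-41) = (-288 - 50)*(-41) = -338*(-41) = 13858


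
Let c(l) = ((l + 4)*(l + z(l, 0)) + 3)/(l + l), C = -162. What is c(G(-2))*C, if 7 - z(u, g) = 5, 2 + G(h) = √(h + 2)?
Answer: 243/2 ≈ 121.50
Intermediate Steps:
G(h) = -2 + √(2 + h) (G(h) = -2 + √(h + 2) = -2 + √(2 + h))
z(u, g) = 2 (z(u, g) = 7 - 1*5 = 7 - 5 = 2)
c(l) = (3 + (2 + l)*(4 + l))/(2*l) (c(l) = ((l + 4)*(l + 2) + 3)/(l + l) = ((4 + l)*(2 + l) + 3)/((2*l)) = ((2 + l)*(4 + l) + 3)*(1/(2*l)) = (3 + (2 + l)*(4 + l))*(1/(2*l)) = (3 + (2 + l)*(4 + l))/(2*l))
c(G(-2))*C = ((11 + (-2 + √(2 - 2))*(6 + (-2 + √(2 - 2))))/(2*(-2 + √(2 - 2))))*(-162) = ((11 + (-2 + √0)*(6 + (-2 + √0)))/(2*(-2 + √0)))*(-162) = ((11 + (-2 + 0)*(6 + (-2 + 0)))/(2*(-2 + 0)))*(-162) = ((½)*(11 - 2*(6 - 2))/(-2))*(-162) = ((½)*(-½)*(11 - 2*4))*(-162) = ((½)*(-½)*(11 - 8))*(-162) = ((½)*(-½)*3)*(-162) = -¾*(-162) = 243/2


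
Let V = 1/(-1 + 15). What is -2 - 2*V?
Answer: -15/7 ≈ -2.1429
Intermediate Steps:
V = 1/14 ≈ 0.071429
-2 - 2*V = -2 - 2*1/14 = -2 - ⅐ = -15/7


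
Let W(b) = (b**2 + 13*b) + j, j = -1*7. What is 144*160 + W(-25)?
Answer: 23333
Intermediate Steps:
j = -7
W(b) = -7 + b**2 + 13*b (W(b) = (b**2 + 13*b) - 7 = -7 + b**2 + 13*b)
144*160 + W(-25) = 144*160 + (-7 + (-25)**2 + 13*(-25)) = 23040 + (-7 + 625 - 325) = 23040 + 293 = 23333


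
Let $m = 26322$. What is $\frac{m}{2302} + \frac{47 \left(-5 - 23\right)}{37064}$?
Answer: $\frac{121571147}{10665166} \approx 11.399$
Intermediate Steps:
$\frac{m}{2302} + \frac{47 \left(-5 - 23\right)}{37064} = \frac{26322}{2302} + \frac{47 \left(-5 - 23\right)}{37064} = 26322 \cdot \frac{1}{2302} + 47 \left(-28\right) \frac{1}{37064} = \frac{13161}{1151} - \frac{329}{9266} = \frac{121571147}{10665166}$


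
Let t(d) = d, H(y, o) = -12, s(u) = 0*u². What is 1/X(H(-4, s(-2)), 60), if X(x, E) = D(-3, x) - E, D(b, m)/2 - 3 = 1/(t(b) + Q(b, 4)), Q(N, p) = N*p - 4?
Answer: -19/1028 ≈ -0.018482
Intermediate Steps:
s(u) = 0
Q(N, p) = -4 + N*p
D(b, m) = 6 + 2/(-4 + 5*b) (D(b, m) = 6 + 2/(b + (-4 + b*4)) = 6 + 2/(b + (-4 + 4*b)) = 6 + 2/(-4 + 5*b))
X(x, E) = 112/19 - E (X(x, E) = 2*(-11 + 15*(-3))/(-4 + 5*(-3)) - E = 2*(-11 - 45)/(-4 - 15) - E = 2*(-56)/(-19) - E = 2*(-1/19)*(-56) - E = 112/19 - E)
1/X(H(-4, s(-2)), 60) = 1/(112/19 - 1*60) = 1/(112/19 - 60) = 1/(-1028/19) = -19/1028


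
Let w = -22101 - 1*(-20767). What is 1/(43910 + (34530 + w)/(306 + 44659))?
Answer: 44965/1974446346 ≈ 2.2773e-5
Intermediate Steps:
w = -1334 (w = -22101 + 20767 = -1334)
1/(43910 + (34530 + w)/(306 + 44659)) = 1/(43910 + (34530 - 1334)/(306 + 44659)) = 1/(43910 + 33196/44965) = 1/(1974446346/44965) = 44965/1974446346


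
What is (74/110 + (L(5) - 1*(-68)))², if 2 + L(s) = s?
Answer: 15539364/3025 ≈ 5137.0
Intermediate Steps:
L(s) = -2 + s
(74/110 + (L(5) - 1*(-68)))² = (74/110 + ((-2 + 5) - 1*(-68)))² = (74*(1/110) + (3 + 68))² = (37/55 + 71)² = (3942/55)² = 15539364/3025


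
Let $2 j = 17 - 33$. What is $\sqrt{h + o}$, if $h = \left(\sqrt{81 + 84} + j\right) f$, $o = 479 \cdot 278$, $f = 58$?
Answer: $\sqrt{132698 + 58 \sqrt{165}} \approx 365.3$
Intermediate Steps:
$j = -8$ ($j = \frac{17 - 33}{2} = \frac{1}{2} \left(-16\right) = -8$)
$o = 133162$
$h = -464 + 58 \sqrt{165}$ ($h = \left(\sqrt{81 + 84} - 8\right) 58 = \left(\sqrt{165} - 8\right) 58 = \left(-8 + \sqrt{165}\right) 58 = -464 + 58 \sqrt{165} \approx 281.02$)
$\sqrt{h + o} = \sqrt{\left(-464 + 58 \sqrt{165}\right) + 133162} = \sqrt{132698 + 58 \sqrt{165}}$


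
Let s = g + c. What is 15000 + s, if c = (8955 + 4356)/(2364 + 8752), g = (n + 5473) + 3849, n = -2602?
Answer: 241452831/11116 ≈ 21721.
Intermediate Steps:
g = 6720 (g = (-2602 + 5473) + 3849 = 2871 + 3849 = 6720)
c = 13311/11116 ≈ 1.1975
s = 74712831/11116 (s = 6720 + 13311/11116 = 74712831/11116 ≈ 6721.2)
15000 + s = 15000 + 74712831/11116 = 241452831/11116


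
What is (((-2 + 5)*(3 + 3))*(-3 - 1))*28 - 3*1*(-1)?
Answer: -2013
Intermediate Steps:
(((-2 + 5)*(3 + 3))*(-3 - 1))*28 - 3*1*(-1) = ((3*6)*(-4))*28 - 3*(-1) = (18*(-4))*28 + 3 = -72*28 + 3 = -2016 + 3 = -2013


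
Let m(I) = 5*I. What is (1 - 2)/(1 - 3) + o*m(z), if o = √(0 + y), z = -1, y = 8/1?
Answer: ½ - 10*√2 ≈ -13.642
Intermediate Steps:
y = 8 (y = 8*1 = 8)
o = 2*√2 (o = √(0 + 8) = √8 = 2*√2 ≈ 2.8284)
(1 - 2)/(1 - 3) + o*m(z) = (1 - 2)/(1 - 3) + (2*√2)*(5*(-1)) = -1/(-2) + (2*√2)*(-5) = -1*(-½) - 10*√2 = ½ - 10*√2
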